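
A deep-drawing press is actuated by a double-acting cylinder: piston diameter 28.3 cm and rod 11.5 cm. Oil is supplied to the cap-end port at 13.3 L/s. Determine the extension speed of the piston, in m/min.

Cap-side area A_cap = π/4 × (28.3 cm)² = 629.0 cm^2
v = Q / A

v ≈ 12.7 m/min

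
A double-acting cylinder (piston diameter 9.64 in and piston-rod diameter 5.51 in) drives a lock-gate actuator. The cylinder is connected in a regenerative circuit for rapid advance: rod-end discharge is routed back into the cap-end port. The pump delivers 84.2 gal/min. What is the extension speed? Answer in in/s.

In regeneration the rod-end outflow joins the pump flow into the cap end, so the net volume the pump must supply per unit advance equals the rod cross-section area.
Rod cross-section A_rod = π/4 × (5.51 in)² = 23.84 in^2
v = Q_pump / A_rod

v ≈ 13.6 in/s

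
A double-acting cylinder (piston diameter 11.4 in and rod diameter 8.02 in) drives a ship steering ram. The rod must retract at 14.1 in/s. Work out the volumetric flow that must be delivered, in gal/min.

Q ≈ 189 gal/min

Rod-side annular area A_ann = π/4 × (11.4² − 8.02²) = 51.55 in^2
Q = A × v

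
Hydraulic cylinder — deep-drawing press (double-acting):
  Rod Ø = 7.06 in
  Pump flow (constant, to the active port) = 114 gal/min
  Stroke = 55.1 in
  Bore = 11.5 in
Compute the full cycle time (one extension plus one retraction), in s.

t ≈ 21.2 s

Cap-side area A_cap = π/4 × (11.5 in)² = 103.9 in^2
Rod-side annular area A_ann = π/4 × (11.5² − 7.06²) = 64.72 in^2
t_ext = A_cap·L/Q = 13.04 s
t_ret = A_ann·L/Q = 8.125 s
t_cycle = t_ext + t_ret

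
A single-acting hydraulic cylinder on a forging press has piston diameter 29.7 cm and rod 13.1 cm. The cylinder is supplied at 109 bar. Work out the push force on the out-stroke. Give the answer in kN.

F ≈ 755 kN

Cap-side area A_cap = π/4 × (29.7 cm)² = 692.8 cm^2
F = P × A_cap = 109 bar × A_cap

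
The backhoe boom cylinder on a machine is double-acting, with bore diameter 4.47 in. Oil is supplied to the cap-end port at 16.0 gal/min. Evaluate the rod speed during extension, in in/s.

v ≈ 3.93 in/s

Cap-side area A_cap = π/4 × (4.47 in)² = 15.69 in^2
v = Q / A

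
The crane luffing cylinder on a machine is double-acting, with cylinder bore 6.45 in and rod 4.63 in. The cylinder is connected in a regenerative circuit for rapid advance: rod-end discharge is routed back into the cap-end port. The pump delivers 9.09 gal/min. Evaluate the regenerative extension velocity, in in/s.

In regeneration the rod-end outflow joins the pump flow into the cap end, so the net volume the pump must supply per unit advance equals the rod cross-section area.
Rod cross-section A_rod = π/4 × (4.63 in)² = 16.84 in^2
v = Q_pump / A_rod

v ≈ 2.08 in/s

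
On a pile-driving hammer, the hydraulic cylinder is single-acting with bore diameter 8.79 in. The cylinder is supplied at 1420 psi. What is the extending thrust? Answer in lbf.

F ≈ 86200 lbf

Cap-side area A_cap = π/4 × (8.79 in)² = 60.68 in^2
F = P × A_cap = 1420 psi × A_cap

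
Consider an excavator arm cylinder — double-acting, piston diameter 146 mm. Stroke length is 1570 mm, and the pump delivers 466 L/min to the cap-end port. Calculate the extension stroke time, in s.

t ≈ 3.38 s

Cap-side area A_cap = π/4 × (146 mm)² = 16740 mm^2
Swept volume V = A × L; t = V / Q = A·L / Q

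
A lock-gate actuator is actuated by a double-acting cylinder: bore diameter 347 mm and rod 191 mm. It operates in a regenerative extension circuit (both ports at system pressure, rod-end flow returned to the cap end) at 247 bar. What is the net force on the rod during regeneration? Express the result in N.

With equal pressure on both faces, forces on the annular region cancel; the net push is pressure × rod cross-section.
Rod cross-section A_rod = π/4 × (191 mm)² = 28650 mm^2
F = P × A_rod

F ≈ 7.08e5 N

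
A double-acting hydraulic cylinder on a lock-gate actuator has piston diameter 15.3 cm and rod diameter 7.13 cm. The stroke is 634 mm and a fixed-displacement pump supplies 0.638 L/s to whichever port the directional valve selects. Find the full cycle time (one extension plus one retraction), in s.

Cap-side area A_cap = π/4 × (15.3 cm)² = 183.9 cm^2
Rod-side annular area A_ann = π/4 × (15.3² − 7.13²) = 143.9 cm^2
t_ext = A_cap·L/Q = 18.27 s
t_ret = A_ann·L/Q = 14.30 s
t_cycle = t_ext + t_ret

t ≈ 32.6 s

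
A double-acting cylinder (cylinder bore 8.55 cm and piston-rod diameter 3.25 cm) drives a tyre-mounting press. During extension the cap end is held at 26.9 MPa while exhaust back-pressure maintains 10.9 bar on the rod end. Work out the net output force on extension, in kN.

F ≈ 149 kN

Cap-side area A_cap = π/4 × (8.55 cm)² = 57.41 cm^2
Rod-side annular area A_ann = π/4 × (8.55² − 3.25²) = 49.12 cm^2
Net thrust = P_cap·A_cap − P_rod·A_ann = 154.4 kN − 5.354 kN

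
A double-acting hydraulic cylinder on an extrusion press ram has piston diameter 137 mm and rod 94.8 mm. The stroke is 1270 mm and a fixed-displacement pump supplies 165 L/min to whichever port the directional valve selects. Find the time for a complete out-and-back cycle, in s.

t ≈ 10.4 s

Cap-side area A_cap = π/4 × (137 mm)² = 14740 mm^2
Rod-side annular area A_ann = π/4 × (137² − 94.8²) = 7683 mm^2
t_ext = A_cap·L/Q = 6.808 s
t_ret = A_ann·L/Q = 3.548 s
t_cycle = t_ext + t_ret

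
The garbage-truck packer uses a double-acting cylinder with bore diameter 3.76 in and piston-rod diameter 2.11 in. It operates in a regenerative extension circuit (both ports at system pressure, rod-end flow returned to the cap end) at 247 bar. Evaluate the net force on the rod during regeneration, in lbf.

With equal pressure on both faces, forces on the annular region cancel; the net push is pressure × rod cross-section.
Rod cross-section A_rod = π/4 × (2.11 in)² = 3.497 in^2
F = P × A_rod

F ≈ 12500 lbf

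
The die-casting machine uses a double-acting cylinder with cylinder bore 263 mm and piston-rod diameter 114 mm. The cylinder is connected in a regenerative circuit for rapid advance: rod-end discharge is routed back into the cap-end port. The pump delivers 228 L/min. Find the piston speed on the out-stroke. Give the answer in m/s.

In regeneration the rod-end outflow joins the pump flow into the cap end, so the net volume the pump must supply per unit advance equals the rod cross-section area.
Rod cross-section A_rod = π/4 × (114 mm)² = 10210 mm^2
v = Q_pump / A_rod

v ≈ 0.372 m/s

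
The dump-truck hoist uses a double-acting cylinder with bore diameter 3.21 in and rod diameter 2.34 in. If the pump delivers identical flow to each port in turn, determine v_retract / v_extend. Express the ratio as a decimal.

v_ret/v_ext ≈ 2.13

Cap-side area A_cap = π/4 × (3.21 in)² = 8.093 in^2
Rod-side annular area A_ann = π/4 × (3.21² − 2.34²) = 3.792 in^2
For equal Q, v ∝ 1/A, so v_ret/v_ext = A_cap/A_ann.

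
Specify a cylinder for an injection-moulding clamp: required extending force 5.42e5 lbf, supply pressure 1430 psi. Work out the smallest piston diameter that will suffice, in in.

Extension force acts on the full piston face: F = P × (π/4)D².
D = √(4F / (πP)) = √(4 × 5.42e5 lbf / (π × 1430 psi))

D ≈ 22.0 in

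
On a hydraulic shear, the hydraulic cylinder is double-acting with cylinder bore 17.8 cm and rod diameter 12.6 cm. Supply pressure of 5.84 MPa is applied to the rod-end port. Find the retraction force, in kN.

F ≈ 72.5 kN

Rod-side annular area A_ann = π/4 × (17.8² − 12.6²) = 124.2 cm^2
On retraction the pressure acts on the annular area (bore minus rod).
F = P × A_ann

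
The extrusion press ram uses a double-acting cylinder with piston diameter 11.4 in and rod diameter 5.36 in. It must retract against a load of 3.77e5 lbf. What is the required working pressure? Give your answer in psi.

P ≈ 4740 psi

Rod-side annular area A_ann = π/4 × (11.4² − 5.36²) = 79.51 in^2
Retraction: pressure acts on the annular area.
P = F / A = 3.77e5 lbf / A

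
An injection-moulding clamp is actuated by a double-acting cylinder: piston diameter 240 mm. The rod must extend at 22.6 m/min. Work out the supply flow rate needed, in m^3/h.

Cap-side area A_cap = π/4 × (240 mm)² = 45240 mm^2
Q = A × v

Q ≈ 61.3 m^3/h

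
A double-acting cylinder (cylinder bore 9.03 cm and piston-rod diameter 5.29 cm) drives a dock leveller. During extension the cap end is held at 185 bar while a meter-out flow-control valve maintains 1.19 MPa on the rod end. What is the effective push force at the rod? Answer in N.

F ≈ 1.13e5 N

Cap-side area A_cap = π/4 × (9.03 cm)² = 64.04 cm^2
Rod-side annular area A_ann = π/4 × (9.03² − 5.29²) = 42.06 cm^2
Net thrust = P_cap·A_cap − P_rod·A_ann = 1.185e5 N − 5006 N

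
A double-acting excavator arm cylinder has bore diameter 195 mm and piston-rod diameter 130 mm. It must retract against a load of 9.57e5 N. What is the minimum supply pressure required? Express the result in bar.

P ≈ 577 bar

Rod-side annular area A_ann = π/4 × (195² − 130²) = 16590 mm^2
Retraction: pressure acts on the annular area.
P = F / A = 9.57e5 N / A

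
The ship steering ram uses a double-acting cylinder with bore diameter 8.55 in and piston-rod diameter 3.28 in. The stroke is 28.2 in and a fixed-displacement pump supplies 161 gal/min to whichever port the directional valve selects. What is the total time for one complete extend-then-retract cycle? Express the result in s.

t ≈ 4.84 s

Cap-side area A_cap = π/4 × (8.55 in)² = 57.41 in^2
Rod-side annular area A_ann = π/4 × (8.55² − 3.28²) = 48.96 in^2
t_ext = A_cap·L/Q = 2.612 s
t_ret = A_ann·L/Q = 2.228 s
t_cycle = t_ext + t_ret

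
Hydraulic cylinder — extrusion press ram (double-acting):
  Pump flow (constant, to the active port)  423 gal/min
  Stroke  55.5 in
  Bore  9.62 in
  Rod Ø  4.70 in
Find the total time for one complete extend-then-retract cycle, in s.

Cap-side area A_cap = π/4 × (9.62 in)² = 72.68 in^2
Rod-side annular area A_ann = π/4 × (9.62² − 4.70²) = 55.33 in^2
t_ext = A_cap·L/Q = 2.477 s
t_ret = A_ann·L/Q = 1.886 s
t_cycle = t_ext + t_ret

t ≈ 4.36 s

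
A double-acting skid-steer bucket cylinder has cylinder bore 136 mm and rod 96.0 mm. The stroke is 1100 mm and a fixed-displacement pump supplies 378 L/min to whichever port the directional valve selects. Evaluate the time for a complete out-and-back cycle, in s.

t ≈ 3.81 s

Cap-side area A_cap = π/4 × (136 mm)² = 14530 mm^2
Rod-side annular area A_ann = π/4 × (136² − 96.0²) = 7288 mm^2
t_ext = A_cap·L/Q = 2.536 s
t_ret = A_ann·L/Q = 1.273 s
t_cycle = t_ext + t_ret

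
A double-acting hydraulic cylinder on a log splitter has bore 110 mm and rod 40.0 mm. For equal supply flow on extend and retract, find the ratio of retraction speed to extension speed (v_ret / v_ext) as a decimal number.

Cap-side area A_cap = π/4 × (110 mm)² = 9503 mm^2
Rod-side annular area A_ann = π/4 × (110² − 40.0²) = 8247 mm^2
For equal Q, v ∝ 1/A, so v_ret/v_ext = A_cap/A_ann.

v_ret/v_ext ≈ 1.15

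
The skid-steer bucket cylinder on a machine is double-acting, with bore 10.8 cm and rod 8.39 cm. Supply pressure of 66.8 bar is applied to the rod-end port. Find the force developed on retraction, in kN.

F ≈ 24.3 kN

Rod-side annular area A_ann = π/4 × (10.8² − 8.39²) = 36.32 cm^2
On retraction the pressure acts on the annular area (bore minus rod).
F = P × A_ann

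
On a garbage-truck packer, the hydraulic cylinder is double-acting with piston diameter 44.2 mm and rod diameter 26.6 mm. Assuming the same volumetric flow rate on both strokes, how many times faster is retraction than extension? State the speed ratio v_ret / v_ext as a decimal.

Cap-side area A_cap = π/4 × (44.2 mm)² = 1534 mm^2
Rod-side annular area A_ann = π/4 × (44.2² − 26.6²) = 978.7 mm^2
For equal Q, v ∝ 1/A, so v_ret/v_ext = A_cap/A_ann.

v_ret/v_ext ≈ 1.57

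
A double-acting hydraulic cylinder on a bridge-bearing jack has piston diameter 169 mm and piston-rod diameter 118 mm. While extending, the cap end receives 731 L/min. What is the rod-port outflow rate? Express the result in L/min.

Q_out ≈ 375 L/min

Cap-side area A_cap = π/4 × (169 mm)² = 22430 mm^2
Rod-side annular area A_ann = π/4 × (169² − 118²) = 11500 mm^2
Piston speed v = Q_in/A_cap; rod-end outflow Q_out = v × A_ann = Q_in × A_ann/A_cap.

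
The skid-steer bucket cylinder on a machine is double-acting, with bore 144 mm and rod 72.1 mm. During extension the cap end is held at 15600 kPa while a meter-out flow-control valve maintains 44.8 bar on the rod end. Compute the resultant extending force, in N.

F ≈ 1.99e5 N

Cap-side area A_cap = π/4 × (144 mm)² = 16290 mm^2
Rod-side annular area A_ann = π/4 × (144² − 72.1²) = 12200 mm^2
Net thrust = P_cap·A_cap − P_rod·A_ann = 2.541e5 N − 54670 N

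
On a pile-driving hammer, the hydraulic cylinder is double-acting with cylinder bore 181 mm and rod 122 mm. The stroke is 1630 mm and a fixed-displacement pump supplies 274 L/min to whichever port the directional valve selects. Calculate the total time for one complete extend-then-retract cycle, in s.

t ≈ 14.2 s

Cap-side area A_cap = π/4 × (181 mm)² = 25730 mm^2
Rod-side annular area A_ann = π/4 × (181² − 122²) = 14040 mm^2
t_ext = A_cap·L/Q = 9.184 s
t_ret = A_ann·L/Q = 5.012 s
t_cycle = t_ext + t_ret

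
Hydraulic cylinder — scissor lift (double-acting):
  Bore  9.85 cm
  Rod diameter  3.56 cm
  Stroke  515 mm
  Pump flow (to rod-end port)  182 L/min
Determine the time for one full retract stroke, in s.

Rod-side annular area A_ann = π/4 × (9.85² − 3.56²) = 66.25 cm^2
Swept volume V = A × L; t = V / Q = A·L / Q

t ≈ 1.12 s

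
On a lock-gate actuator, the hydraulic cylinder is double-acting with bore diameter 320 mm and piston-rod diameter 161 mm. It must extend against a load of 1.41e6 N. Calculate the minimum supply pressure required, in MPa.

P ≈ 17.5 MPa

Cap-side area A_cap = π/4 × (320 mm)² = 80420 mm^2
P = F / A = 1.41e6 N / A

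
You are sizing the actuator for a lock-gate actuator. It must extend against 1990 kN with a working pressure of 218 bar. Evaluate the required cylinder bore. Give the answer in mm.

D ≈ 341 mm

Extension force acts on the full piston face: F = P × (π/4)D².
D = √(4F / (πP)) = √(4 × 1990 kN / (π × 218 bar))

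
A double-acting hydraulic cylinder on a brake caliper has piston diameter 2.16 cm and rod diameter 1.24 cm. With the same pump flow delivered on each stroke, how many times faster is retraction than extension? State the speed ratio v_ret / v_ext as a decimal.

Cap-side area A_cap = π/4 × (2.16 cm)² = 3.664 cm^2
Rod-side annular area A_ann = π/4 × (2.16² − 1.24²) = 2.457 cm^2
For equal Q, v ∝ 1/A, so v_ret/v_ext = A_cap/A_ann.

v_ret/v_ext ≈ 1.49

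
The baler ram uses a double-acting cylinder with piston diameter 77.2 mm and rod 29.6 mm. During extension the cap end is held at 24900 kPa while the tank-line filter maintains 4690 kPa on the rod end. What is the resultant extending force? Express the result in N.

Cap-side area A_cap = π/4 × (77.2 mm)² = 4681 mm^2
Rod-side annular area A_ann = π/4 × (77.2² − 29.6²) = 3993 mm^2
Net thrust = P_cap·A_cap − P_rod·A_ann = 1.166e5 N − 18730 N

F ≈ 97800 N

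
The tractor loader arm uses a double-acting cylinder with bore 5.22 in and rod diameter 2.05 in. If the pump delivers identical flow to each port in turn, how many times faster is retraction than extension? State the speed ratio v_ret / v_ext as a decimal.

Cap-side area A_cap = π/4 × (5.22 in)² = 21.40 in^2
Rod-side annular area A_ann = π/4 × (5.22² − 2.05²) = 18.10 in^2
For equal Q, v ∝ 1/A, so v_ret/v_ext = A_cap/A_ann.

v_ret/v_ext ≈ 1.18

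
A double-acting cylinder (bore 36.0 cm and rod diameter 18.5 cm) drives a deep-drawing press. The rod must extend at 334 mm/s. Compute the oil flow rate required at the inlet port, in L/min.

Cap-side area A_cap = π/4 × (36.0 cm)² = 1018 cm^2
Q = A × v

Q ≈ 2040 L/min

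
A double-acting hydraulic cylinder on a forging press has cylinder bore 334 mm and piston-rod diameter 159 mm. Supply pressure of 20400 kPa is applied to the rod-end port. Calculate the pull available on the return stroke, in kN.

Rod-side annular area A_ann = π/4 × (334² − 159²) = 67760 mm^2
On retraction the pressure acts on the annular area (bore minus rod).
F = P × A_ann

F ≈ 1380 kN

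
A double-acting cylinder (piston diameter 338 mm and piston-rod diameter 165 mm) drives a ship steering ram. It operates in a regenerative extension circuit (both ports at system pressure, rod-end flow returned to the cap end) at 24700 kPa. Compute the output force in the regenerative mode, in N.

With equal pressure on both faces, forces on the annular region cancel; the net push is pressure × rod cross-section.
Rod cross-section A_rod = π/4 × (165 mm)² = 21380 mm^2
F = P × A_rod

F ≈ 5.28e5 N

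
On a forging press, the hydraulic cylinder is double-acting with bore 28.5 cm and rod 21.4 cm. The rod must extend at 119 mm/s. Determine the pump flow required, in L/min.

Q ≈ 455 L/min

Cap-side area A_cap = π/4 × (28.5 cm)² = 637.9 cm^2
Q = A × v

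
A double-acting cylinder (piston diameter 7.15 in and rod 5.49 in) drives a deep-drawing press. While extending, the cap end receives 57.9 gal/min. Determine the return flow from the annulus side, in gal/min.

Q_out ≈ 23.8 gal/min

Cap-side area A_cap = π/4 × (7.15 in)² = 40.15 in^2
Rod-side annular area A_ann = π/4 × (7.15² − 5.49²) = 16.48 in^2
Piston speed v = Q_in/A_cap; rod-end outflow Q_out = v × A_ann = Q_in × A_ann/A_cap.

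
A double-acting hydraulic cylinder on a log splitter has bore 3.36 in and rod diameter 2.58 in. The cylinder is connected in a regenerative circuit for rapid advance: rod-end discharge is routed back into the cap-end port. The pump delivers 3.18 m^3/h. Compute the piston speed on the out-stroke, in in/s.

v ≈ 10.3 in/s

In regeneration the rod-end outflow joins the pump flow into the cap end, so the net volume the pump must supply per unit advance equals the rod cross-section area.
Rod cross-section A_rod = π/4 × (2.58 in)² = 5.228 in^2
v = Q_pump / A_rod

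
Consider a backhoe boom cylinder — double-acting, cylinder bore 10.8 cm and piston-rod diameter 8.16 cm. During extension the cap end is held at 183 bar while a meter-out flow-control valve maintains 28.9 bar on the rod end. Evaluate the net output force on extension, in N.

F ≈ 1.56e5 N

Cap-side area A_cap = π/4 × (10.8 cm)² = 91.61 cm^2
Rod-side annular area A_ann = π/4 × (10.8² − 8.16²) = 39.31 cm^2
Net thrust = P_cap·A_cap − P_rod·A_ann = 1.676e5 N − 11360 N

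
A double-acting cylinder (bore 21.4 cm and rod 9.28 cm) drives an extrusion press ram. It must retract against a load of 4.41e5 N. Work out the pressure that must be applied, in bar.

P ≈ 151 bar

Rod-side annular area A_ann = π/4 × (21.4² − 9.28²) = 292.0 cm^2
Retraction: pressure acts on the annular area.
P = F / A = 4.41e5 N / A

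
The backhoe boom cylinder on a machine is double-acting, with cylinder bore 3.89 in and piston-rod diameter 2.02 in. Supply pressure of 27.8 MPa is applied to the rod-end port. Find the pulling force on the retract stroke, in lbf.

Rod-side annular area A_ann = π/4 × (3.89² − 2.02²) = 8.680 in^2
On retraction the pressure acts on the annular area (bore minus rod).
F = P × A_ann

F ≈ 35000 lbf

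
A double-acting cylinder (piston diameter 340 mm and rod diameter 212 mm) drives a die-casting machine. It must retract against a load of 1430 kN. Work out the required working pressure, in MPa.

P ≈ 25.8 MPa

Rod-side annular area A_ann = π/4 × (340² − 212²) = 55490 mm^2
Retraction: pressure acts on the annular area.
P = F / A = 1430 kN / A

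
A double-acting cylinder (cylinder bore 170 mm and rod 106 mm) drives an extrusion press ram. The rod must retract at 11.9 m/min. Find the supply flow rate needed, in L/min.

Q ≈ 165 L/min

Rod-side annular area A_ann = π/4 × (170² − 106²) = 13870 mm^2
Q = A × v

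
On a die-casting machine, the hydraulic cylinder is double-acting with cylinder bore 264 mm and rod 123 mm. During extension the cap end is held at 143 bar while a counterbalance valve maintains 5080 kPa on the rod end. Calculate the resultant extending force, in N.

Cap-side area A_cap = π/4 × (264 mm)² = 54740 mm^2
Rod-side annular area A_ann = π/4 × (264² − 123²) = 42860 mm^2
Net thrust = P_cap·A_cap − P_rod·A_ann = 7.828e5 N − 2.177e5 N

F ≈ 5.65e5 N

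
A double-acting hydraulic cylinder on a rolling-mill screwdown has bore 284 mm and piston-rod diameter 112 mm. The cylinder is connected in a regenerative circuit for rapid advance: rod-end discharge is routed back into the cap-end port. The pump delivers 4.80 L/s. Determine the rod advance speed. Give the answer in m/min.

In regeneration the rod-end outflow joins the pump flow into the cap end, so the net volume the pump must supply per unit advance equals the rod cross-section area.
Rod cross-section A_rod = π/4 × (112 mm)² = 9852 mm^2
v = Q_pump / A_rod

v ≈ 29.2 m/min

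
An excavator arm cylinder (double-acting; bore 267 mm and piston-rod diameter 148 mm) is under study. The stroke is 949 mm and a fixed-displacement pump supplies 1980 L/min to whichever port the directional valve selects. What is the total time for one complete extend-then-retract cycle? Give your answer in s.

Cap-side area A_cap = π/4 × (267 mm)² = 55990 mm^2
Rod-side annular area A_ann = π/4 × (267² − 148²) = 38790 mm^2
t_ext = A_cap·L/Q = 1.610 s
t_ret = A_ann·L/Q = 1.115 s
t_cycle = t_ext + t_ret

t ≈ 2.73 s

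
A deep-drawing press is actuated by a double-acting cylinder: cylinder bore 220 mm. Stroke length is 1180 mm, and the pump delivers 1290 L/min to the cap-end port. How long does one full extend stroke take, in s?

t ≈ 2.09 s

Cap-side area A_cap = π/4 × (220 mm)² = 38010 mm^2
Swept volume V = A × L; t = V / Q = A·L / Q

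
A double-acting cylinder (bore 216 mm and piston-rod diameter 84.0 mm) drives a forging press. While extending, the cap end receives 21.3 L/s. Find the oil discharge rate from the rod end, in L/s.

Cap-side area A_cap = π/4 × (216 mm)² = 36640 mm^2
Rod-side annular area A_ann = π/4 × (216² − 84.0²) = 31100 mm^2
Piston speed v = Q_in/A_cap; rod-end outflow Q_out = v × A_ann = Q_in × A_ann/A_cap.

Q_out ≈ 18.1 L/s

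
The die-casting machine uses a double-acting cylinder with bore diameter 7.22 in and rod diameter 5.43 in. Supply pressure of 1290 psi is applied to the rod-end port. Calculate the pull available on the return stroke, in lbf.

Rod-side annular area A_ann = π/4 × (7.22² − 5.43²) = 17.78 in^2
On retraction the pressure acts on the annular area (bore minus rod).
F = P × A_ann

F ≈ 22900 lbf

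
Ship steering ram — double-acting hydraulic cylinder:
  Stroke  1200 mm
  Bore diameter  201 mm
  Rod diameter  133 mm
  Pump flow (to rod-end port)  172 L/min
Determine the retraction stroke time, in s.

t ≈ 7.47 s

Rod-side annular area A_ann = π/4 × (201² − 133²) = 17840 mm^2
Swept volume V = A × L; t = V / Q = A·L / Q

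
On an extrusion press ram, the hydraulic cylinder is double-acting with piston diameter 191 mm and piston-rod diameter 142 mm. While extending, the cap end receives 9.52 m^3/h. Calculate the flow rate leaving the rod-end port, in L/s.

Cap-side area A_cap = π/4 × (191 mm)² = 28650 mm^2
Rod-side annular area A_ann = π/4 × (191² − 142²) = 12820 mm^2
Piston speed v = Q_in/A_cap; rod-end outflow Q_out = v × A_ann = Q_in × A_ann/A_cap.

Q_out ≈ 1.18 L/s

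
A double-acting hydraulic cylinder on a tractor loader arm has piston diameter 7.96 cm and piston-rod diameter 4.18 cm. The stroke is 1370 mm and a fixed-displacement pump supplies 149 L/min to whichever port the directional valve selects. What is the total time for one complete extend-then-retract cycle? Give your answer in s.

t ≈ 4.73 s

Cap-side area A_cap = π/4 × (7.96 cm)² = 49.76 cm^2
Rod-side annular area A_ann = π/4 × (7.96² − 4.18²) = 36.04 cm^2
t_ext = A_cap·L/Q = 2.745 s
t_ret = A_ann·L/Q = 1.988 s
t_cycle = t_ext + t_ret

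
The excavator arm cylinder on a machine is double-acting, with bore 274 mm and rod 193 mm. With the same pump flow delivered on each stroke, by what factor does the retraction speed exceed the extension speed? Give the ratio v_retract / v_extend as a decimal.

Cap-side area A_cap = π/4 × (274 mm)² = 58960 mm^2
Rod-side annular area A_ann = π/4 × (274² − 193²) = 29710 mm^2
For equal Q, v ∝ 1/A, so v_ret/v_ext = A_cap/A_ann.

v_ret/v_ext ≈ 1.98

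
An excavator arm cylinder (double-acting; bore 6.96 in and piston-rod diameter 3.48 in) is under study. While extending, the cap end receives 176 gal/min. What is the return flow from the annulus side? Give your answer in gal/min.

Cap-side area A_cap = π/4 × (6.96 in)² = 38.05 in^2
Rod-side annular area A_ann = π/4 × (6.96² − 3.48²) = 28.53 in^2
Piston speed v = Q_in/A_cap; rod-end outflow Q_out = v × A_ann = Q_in × A_ann/A_cap.

Q_out ≈ 132 gal/min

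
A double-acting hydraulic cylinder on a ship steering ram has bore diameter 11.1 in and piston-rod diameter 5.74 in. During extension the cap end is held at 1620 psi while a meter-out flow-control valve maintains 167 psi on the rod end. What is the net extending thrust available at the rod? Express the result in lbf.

F ≈ 1.45e5 lbf

Cap-side area A_cap = π/4 × (11.1 in)² = 96.77 in^2
Rod-side annular area A_ann = π/4 × (11.1² − 5.74²) = 70.89 in^2
Net thrust = P_cap·A_cap − P_rod·A_ann = 1.568e5 lbf − 11840 lbf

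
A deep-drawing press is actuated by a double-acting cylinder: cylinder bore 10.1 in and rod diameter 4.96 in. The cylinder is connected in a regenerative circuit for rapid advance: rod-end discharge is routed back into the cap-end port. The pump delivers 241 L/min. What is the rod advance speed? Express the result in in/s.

v ≈ 12.7 in/s

In regeneration the rod-end outflow joins the pump flow into the cap end, so the net volume the pump must supply per unit advance equals the rod cross-section area.
Rod cross-section A_rod = π/4 × (4.96 in)² = 19.32 in^2
v = Q_pump / A_rod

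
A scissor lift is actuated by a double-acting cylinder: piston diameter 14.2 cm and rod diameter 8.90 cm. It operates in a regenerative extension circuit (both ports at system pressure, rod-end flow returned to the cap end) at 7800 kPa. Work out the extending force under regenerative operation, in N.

F ≈ 48500 N

With equal pressure on both faces, forces on the annular region cancel; the net push is pressure × rod cross-section.
Rod cross-section A_rod = π/4 × (8.90 cm)² = 62.21 cm^2
F = P × A_rod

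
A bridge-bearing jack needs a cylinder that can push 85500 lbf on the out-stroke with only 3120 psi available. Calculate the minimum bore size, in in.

D ≈ 5.91 in

Extension force acts on the full piston face: F = P × (π/4)D².
D = √(4F / (πP)) = √(4 × 85500 lbf / (π × 3120 psi))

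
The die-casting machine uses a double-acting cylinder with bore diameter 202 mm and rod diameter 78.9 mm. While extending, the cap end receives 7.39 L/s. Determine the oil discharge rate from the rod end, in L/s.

Q_out ≈ 6.26 L/s

Cap-side area A_cap = π/4 × (202 mm)² = 32050 mm^2
Rod-side annular area A_ann = π/4 × (202² − 78.9²) = 27160 mm^2
Piston speed v = Q_in/A_cap; rod-end outflow Q_out = v × A_ann = Q_in × A_ann/A_cap.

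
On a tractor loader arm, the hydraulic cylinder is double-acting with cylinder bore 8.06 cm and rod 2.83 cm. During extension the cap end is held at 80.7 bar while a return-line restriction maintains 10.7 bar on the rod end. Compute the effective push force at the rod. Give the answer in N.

F ≈ 36400 N

Cap-side area A_cap = π/4 × (8.06 cm)² = 51.02 cm^2
Rod-side annular area A_ann = π/4 × (8.06² − 2.83²) = 44.73 cm^2
Net thrust = P_cap·A_cap − P_rod·A_ann = 41170 N − 4786 N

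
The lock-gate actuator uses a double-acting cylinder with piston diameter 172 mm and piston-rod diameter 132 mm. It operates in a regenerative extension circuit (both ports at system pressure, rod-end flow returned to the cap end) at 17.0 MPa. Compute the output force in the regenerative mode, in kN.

F ≈ 233 kN

With equal pressure on both faces, forces on the annular region cancel; the net push is pressure × rod cross-section.
Rod cross-section A_rod = π/4 × (132 mm)² = 13680 mm^2
F = P × A_rod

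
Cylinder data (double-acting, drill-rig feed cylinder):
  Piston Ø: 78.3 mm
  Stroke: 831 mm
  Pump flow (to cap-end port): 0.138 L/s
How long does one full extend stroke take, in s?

t ≈ 29.0 s

Cap-side area A_cap = π/4 × (78.3 mm)² = 4815 mm^2
Swept volume V = A × L; t = V / Q = A·L / Q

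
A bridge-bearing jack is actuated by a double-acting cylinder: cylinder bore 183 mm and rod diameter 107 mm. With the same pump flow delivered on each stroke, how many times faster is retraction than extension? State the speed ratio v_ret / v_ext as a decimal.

v_ret/v_ext ≈ 1.52

Cap-side area A_cap = π/4 × (183 mm)² = 26300 mm^2
Rod-side annular area A_ann = π/4 × (183² − 107²) = 17310 mm^2
For equal Q, v ∝ 1/A, so v_ret/v_ext = A_cap/A_ann.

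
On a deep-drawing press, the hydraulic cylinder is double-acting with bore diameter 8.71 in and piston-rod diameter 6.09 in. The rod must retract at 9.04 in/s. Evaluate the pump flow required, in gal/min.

Rod-side annular area A_ann = π/4 × (8.71² − 6.09²) = 30.45 in^2
Q = A × v

Q ≈ 71.5 gal/min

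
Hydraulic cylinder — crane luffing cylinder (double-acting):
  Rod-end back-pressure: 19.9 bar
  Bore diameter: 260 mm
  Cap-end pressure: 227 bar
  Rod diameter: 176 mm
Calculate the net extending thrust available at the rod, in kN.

Cap-side area A_cap = π/4 × (260 mm)² = 53090 mm^2
Rod-side annular area A_ann = π/4 × (260² − 176²) = 28760 mm^2
Net thrust = P_cap·A_cap − P_rod·A_ann = 1205 kN − 57.24 kN

F ≈ 1150 kN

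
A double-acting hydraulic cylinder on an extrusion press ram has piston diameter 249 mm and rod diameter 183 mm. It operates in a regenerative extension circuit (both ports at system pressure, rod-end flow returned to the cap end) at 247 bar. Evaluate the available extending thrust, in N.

F ≈ 6.50e5 N

With equal pressure on both faces, forces on the annular region cancel; the net push is pressure × rod cross-section.
Rod cross-section A_rod = π/4 × (183 mm)² = 26300 mm^2
F = P × A_rod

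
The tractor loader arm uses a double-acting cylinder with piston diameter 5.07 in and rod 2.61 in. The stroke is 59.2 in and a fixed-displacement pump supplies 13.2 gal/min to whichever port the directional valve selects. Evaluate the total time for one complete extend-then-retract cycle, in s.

Cap-side area A_cap = π/4 × (5.07 in)² = 20.19 in^2
Rod-side annular area A_ann = π/4 × (5.07² − 2.61²) = 14.84 in^2
t_ext = A_cap·L/Q = 23.52 s
t_ret = A_ann·L/Q = 17.29 s
t_cycle = t_ext + t_ret

t ≈ 40.8 s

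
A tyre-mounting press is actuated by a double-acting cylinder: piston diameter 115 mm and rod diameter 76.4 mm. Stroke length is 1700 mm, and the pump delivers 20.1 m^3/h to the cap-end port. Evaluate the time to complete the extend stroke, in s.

t ≈ 3.16 s

Cap-side area A_cap = π/4 × (115 mm)² = 10390 mm^2
Swept volume V = A × L; t = V / Q = A·L / Q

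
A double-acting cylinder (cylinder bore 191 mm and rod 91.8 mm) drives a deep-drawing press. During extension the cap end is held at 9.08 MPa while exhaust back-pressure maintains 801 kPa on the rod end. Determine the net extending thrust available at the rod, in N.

F ≈ 2.43e5 N

Cap-side area A_cap = π/4 × (191 mm)² = 28650 mm^2
Rod-side annular area A_ann = π/4 × (191² − 91.8²) = 22030 mm^2
Net thrust = P_cap·A_cap − P_rod·A_ann = 2.602e5 N − 17650 N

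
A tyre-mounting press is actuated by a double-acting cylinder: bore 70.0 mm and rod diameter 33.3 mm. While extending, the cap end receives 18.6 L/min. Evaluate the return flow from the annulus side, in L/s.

Cap-side area A_cap = π/4 × (70.0 mm)² = 3848 mm^2
Rod-side annular area A_ann = π/4 × (70.0² − 33.3²) = 2978 mm^2
Piston speed v = Q_in/A_cap; rod-end outflow Q_out = v × A_ann = Q_in × A_ann/A_cap.

Q_out ≈ 0.240 L/s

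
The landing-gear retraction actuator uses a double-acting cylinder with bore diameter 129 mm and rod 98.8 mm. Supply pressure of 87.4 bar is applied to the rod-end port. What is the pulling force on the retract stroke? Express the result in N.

F ≈ 47200 N

Rod-side annular area A_ann = π/4 × (129² − 98.8²) = 5403 mm^2
On retraction the pressure acts on the annular area (bore minus rod).
F = P × A_ann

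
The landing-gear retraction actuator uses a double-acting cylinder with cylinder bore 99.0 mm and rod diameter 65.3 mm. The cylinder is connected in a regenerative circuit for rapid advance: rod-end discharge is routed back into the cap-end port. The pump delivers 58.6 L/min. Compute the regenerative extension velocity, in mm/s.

v ≈ 292 mm/s

In regeneration the rod-end outflow joins the pump flow into the cap end, so the net volume the pump must supply per unit advance equals the rod cross-section area.
Rod cross-section A_rod = π/4 × (65.3 mm)² = 3349 mm^2
v = Q_pump / A_rod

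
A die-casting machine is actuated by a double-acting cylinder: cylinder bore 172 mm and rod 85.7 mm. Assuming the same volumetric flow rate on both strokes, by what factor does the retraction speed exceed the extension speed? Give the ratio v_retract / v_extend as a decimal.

Cap-side area A_cap = π/4 × (172 mm)² = 23240 mm^2
Rod-side annular area A_ann = π/4 × (172² − 85.7²) = 17470 mm^2
For equal Q, v ∝ 1/A, so v_ret/v_ext = A_cap/A_ann.

v_ret/v_ext ≈ 1.33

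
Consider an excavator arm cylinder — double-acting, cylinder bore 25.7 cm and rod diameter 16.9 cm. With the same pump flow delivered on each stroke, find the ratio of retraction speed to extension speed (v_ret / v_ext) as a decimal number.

v_ret/v_ext ≈ 1.76

Cap-side area A_cap = π/4 × (25.7 cm)² = 518.7 cm^2
Rod-side annular area A_ann = π/4 × (25.7² − 16.9²) = 294.4 cm^2
For equal Q, v ∝ 1/A, so v_ret/v_ext = A_cap/A_ann.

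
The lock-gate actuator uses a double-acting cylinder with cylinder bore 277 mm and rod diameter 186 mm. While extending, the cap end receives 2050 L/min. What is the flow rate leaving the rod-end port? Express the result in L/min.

Cap-side area A_cap = π/4 × (277 mm)² = 60260 mm^2
Rod-side annular area A_ann = π/4 × (277² − 186²) = 33090 mm^2
Piston speed v = Q_in/A_cap; rod-end outflow Q_out = v × A_ann = Q_in × A_ann/A_cap.

Q_out ≈ 1130 L/min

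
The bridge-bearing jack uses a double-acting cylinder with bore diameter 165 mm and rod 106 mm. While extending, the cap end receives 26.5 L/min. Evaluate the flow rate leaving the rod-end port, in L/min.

Cap-side area A_cap = π/4 × (165 mm)² = 21380 mm^2
Rod-side annular area A_ann = π/4 × (165² − 106²) = 12560 mm^2
Piston speed v = Q_in/A_cap; rod-end outflow Q_out = v × A_ann = Q_in × A_ann/A_cap.

Q_out ≈ 15.6 L/min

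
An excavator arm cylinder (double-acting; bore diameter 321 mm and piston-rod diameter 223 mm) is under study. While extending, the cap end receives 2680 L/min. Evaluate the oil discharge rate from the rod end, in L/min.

Cap-side area A_cap = π/4 × (321 mm)² = 80930 mm^2
Rod-side annular area A_ann = π/4 × (321² − 223²) = 41870 mm^2
Piston speed v = Q_in/A_cap; rod-end outflow Q_out = v × A_ann = Q_in × A_ann/A_cap.

Q_out ≈ 1390 L/min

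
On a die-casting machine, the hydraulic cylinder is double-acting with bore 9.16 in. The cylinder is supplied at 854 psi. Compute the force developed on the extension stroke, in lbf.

F ≈ 56300 lbf

Cap-side area A_cap = π/4 × (9.16 in)² = 65.90 in^2
F = P × A_cap = 854 psi × A_cap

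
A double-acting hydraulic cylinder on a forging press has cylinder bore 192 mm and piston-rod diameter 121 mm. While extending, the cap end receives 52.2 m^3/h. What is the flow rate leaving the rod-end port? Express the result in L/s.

Q_out ≈ 8.74 L/s

Cap-side area A_cap = π/4 × (192 mm)² = 28950 mm^2
Rod-side annular area A_ann = π/4 × (192² − 121²) = 17450 mm^2
Piston speed v = Q_in/A_cap; rod-end outflow Q_out = v × A_ann = Q_in × A_ann/A_cap.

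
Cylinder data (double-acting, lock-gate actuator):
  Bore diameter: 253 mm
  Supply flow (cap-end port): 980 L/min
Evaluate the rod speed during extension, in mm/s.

v ≈ 325 mm/s

Cap-side area A_cap = π/4 × (253 mm)² = 50270 mm^2
v = Q / A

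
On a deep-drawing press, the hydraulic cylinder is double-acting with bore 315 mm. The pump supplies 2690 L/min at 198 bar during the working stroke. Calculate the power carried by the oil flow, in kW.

Hydraulic power = P × Q

W ≈ 888 kW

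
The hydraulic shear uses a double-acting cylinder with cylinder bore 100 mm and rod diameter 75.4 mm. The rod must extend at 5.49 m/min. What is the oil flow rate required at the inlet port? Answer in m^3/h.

Cap-side area A_cap = π/4 × (100 mm)² = 7854 mm^2
Q = A × v

Q ≈ 2.59 m^3/h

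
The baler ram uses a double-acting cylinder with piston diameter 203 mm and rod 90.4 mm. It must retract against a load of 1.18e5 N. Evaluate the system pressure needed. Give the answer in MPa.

P ≈ 4.55 MPa

Rod-side annular area A_ann = π/4 × (203² − 90.4²) = 25950 mm^2
Retraction: pressure acts on the annular area.
P = F / A = 1.18e5 N / A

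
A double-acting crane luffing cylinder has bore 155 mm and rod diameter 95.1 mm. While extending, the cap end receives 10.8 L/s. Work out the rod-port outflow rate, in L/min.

Cap-side area A_cap = π/4 × (155 mm)² = 18870 mm^2
Rod-side annular area A_ann = π/4 × (155² − 95.1²) = 11770 mm^2
Piston speed v = Q_in/A_cap; rod-end outflow Q_out = v × A_ann = Q_in × A_ann/A_cap.

Q_out ≈ 404 L/min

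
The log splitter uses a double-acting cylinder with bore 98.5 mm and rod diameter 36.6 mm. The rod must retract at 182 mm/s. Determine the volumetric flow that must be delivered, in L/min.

Q ≈ 71.7 L/min

Rod-side annular area A_ann = π/4 × (98.5² − 36.6²) = 6568 mm^2
Q = A × v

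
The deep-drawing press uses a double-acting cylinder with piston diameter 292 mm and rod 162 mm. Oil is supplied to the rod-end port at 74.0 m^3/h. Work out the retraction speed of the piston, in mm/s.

Rod-side annular area A_ann = π/4 × (292² − 162²) = 46350 mm^2
Flow into the rod-end port fills the annular volume.
v = Q / A

v ≈ 443 mm/s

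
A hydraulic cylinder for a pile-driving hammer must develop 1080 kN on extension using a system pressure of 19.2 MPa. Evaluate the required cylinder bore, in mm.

D ≈ 268 mm

Extension force acts on the full piston face: F = P × (π/4)D².
D = √(4F / (πP)) = √(4 × 1080 kN / (π × 19.2 MPa))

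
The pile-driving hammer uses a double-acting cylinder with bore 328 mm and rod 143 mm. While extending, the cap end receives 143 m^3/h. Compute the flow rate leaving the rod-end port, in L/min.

Cap-side area A_cap = π/4 × (328 mm)² = 84500 mm^2
Rod-side annular area A_ann = π/4 × (328² − 143²) = 68440 mm^2
Piston speed v = Q_in/A_cap; rod-end outflow Q_out = v × A_ann = Q_in × A_ann/A_cap.

Q_out ≈ 1930 L/min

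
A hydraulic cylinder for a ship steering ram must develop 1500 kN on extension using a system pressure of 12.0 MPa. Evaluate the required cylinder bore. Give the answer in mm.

Extension force acts on the full piston face: F = P × (π/4)D².
D = √(4F / (πP)) = √(4 × 1500 kN / (π × 12.0 MPa))

D ≈ 399 mm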